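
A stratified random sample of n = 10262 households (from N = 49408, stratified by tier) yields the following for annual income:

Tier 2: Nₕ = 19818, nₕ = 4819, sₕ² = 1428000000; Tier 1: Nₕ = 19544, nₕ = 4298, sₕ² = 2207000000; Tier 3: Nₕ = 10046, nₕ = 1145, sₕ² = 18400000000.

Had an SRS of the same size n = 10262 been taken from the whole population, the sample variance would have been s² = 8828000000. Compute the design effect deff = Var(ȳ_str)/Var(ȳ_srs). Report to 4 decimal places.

1.0085

Var(ȳ_str) = Σ Wₕ²(1−fₕ)sₕ²/nₕ with Wₕ = Nₕ/49408:
  Tier 2: (19818/49408)²·(1−4819/19818)·1428000000/4819 = 36082.686
  Tier 1: (19544/49408)²·(1−4298/19544)·2207000000/4298 = 62677.367
  Tier 3: (10046/49408)²·(1−1145/10046)·18400000000/1145 = 588639.99
  → Var(ȳ_str) = 687400.04.
Var(ȳ_srs) = (1 − 10262/49408)·8828000000/10262 = 681585.64.
deff = 687400.04 / 681585.64 = 1.0085.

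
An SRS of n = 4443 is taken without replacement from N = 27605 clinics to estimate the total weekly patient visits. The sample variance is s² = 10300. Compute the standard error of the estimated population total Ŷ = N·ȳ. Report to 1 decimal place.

38500.1

Var(Ŷ) = N²·Var(ȳ) = N²·(1 − n/N)·s²/n.
f = 4443/27605 = 0.16094910; Var(ȳ) = 0.83905090·10300/4443 = 1.9451326.
Var(Ŷ) = 27605² · 1.9451326 = 1.4822611 × 10^9.
SE(Ŷ) = √(1.4822611 × 10^9) = 38500.1.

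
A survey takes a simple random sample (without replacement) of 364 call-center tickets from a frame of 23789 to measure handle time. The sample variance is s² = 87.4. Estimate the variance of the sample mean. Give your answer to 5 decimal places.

0.23644

Under SRS without replacement, Var(ȳ) = (1 − f)·s²/n with f = n/N = 364/23789 = 0.01530119.
Var(ȳ) = (1 − 0.01530119)·87.4/364 = 0.98469881·0.24010989 = 0.23643592.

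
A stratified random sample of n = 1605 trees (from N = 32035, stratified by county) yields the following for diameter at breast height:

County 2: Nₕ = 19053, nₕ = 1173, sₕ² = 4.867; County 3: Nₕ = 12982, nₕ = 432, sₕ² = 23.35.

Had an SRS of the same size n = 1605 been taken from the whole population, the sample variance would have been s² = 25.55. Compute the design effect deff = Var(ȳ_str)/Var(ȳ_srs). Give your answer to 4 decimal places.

Var(ȳ_str) = Σ Wₕ²(1−fₕ)sₕ²/nₕ with Wₕ = Nₕ/32035:
  County 2: (19053/32035)²·(1−1173/19053)·4.867/1173 = 0.0013773514
  County 3: (12982/32035)²·(1−432/12982)·23.35/432 = 0.0085810219
  → Var(ȳ_str) = 0.0099583733.
Var(ȳ_srs) = (1 − 1605/32035)·25.55/1605 = 0.015121438.
deff = 0.0099583733 / 0.015121438 = 0.6586.

0.6586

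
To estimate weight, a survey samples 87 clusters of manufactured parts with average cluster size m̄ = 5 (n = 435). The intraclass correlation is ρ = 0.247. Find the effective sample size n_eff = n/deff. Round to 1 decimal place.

deff = 1 + (5 − 1)·0.247 = 1 + 0.988 = 1.988.
n_eff = 435 / 1.988 = 218.8.

218.8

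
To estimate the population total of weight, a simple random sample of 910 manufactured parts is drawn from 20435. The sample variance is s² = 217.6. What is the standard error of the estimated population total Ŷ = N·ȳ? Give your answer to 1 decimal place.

9767.7

Var(Ŷ) = N²·Var(ȳ) = N²·(1 − n/N)·s²/n.
f = 910/20435 = 0.04453144; Var(ȳ) = 0.95546856·217.6/910 = 0.22847248.
Var(Ŷ) = 20435² · 0.22847248 = 9.5407646 × 10^7.
SE(Ŷ) = √(9.5407646 × 10^7) = 9767.7.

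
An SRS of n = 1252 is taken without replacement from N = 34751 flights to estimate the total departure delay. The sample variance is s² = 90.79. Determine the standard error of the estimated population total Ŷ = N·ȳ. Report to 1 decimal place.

9187.9

Var(Ŷ) = N²·Var(ȳ) = N²·(1 − n/N)·s²/n.
f = 1252/34751 = 0.03602774; Var(ȳ) = 0.96397226·90.79/1252 = 0.069903388.
Var(Ŷ) = 34751² · 0.069903388 = 8.4417568 × 10^7.
SE(Ŷ) = √(8.4417568 × 10^7) = 9187.9.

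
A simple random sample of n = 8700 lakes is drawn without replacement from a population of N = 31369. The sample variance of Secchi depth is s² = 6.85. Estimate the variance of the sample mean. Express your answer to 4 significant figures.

5.690 × 10^-4

Under SRS without replacement, Var(ȳ) = (1 − f)·s²/n with f = n/N = 8700/31369 = 0.27734387.
Var(ȳ) = (1 − 0.27734387)·6.85/8700 = 0.72265613·7.8735632 × 10^-4 = 5.6898787 × 10^-4.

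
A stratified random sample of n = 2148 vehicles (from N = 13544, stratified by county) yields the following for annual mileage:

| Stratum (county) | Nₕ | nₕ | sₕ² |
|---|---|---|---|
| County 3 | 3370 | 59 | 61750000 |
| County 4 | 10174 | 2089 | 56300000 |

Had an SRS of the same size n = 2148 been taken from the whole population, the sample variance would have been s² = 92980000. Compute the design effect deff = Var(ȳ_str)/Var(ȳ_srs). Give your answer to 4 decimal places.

2.0797

Var(ȳ_str) = Σ Wₕ²(1−fₕ)sₕ²/nₕ with Wₕ = Nₕ/13544:
  County 3: (3370/13544)²·(1−59/3370)·61750000/59 = 63661.98
  County 4: (10174/13544)²·(1−2089/10174)·56300000/2089 = 12085.032
  → Var(ȳ_str) = 75747.012.
Var(ȳ_srs) = (1 − 2148/13544)·92980000/2148 = 36421.746.
deff = 75747.012 / 36421.746 = 2.0797.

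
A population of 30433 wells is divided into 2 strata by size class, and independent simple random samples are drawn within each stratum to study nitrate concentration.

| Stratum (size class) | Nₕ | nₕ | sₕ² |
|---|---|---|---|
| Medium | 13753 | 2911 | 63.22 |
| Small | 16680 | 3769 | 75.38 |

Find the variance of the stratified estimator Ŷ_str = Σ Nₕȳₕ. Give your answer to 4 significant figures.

Var(Ŷ_str) = Σₕ Nₕ²(1 − fₕ)sₕ²/nₕ.
Medium: 13753²·(1 − 2911/13753)·63.22/2911 = 3.2383153 × 10^6.
Small: 16680²·(1 − 3769/16680)·75.38/3769 = 4.3071096 × 10^6.
Sum = 7.5454249 × 10^6.

7.545 × 10^6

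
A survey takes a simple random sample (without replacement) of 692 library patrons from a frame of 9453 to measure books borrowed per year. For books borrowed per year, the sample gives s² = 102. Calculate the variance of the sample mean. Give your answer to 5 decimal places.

Under SRS without replacement, Var(ȳ) = (1 − f)·s²/n with f = n/N = 692/9453 = 0.07320427.
Var(ȳ) = (1 − 0.07320427)·102/692 = 0.92679573·0.14739884 = 0.13660862.

0.13661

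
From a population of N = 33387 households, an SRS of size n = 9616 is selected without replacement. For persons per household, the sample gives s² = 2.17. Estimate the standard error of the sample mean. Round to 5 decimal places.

0.01268

Under SRS without replacement, Var(ȳ) = (1 − f)·s²/n with f = n/N = 9616/33387 = 0.28801629.
Var(ȳ) = (1 − 0.28801629)·2.17/9616 = 0.71198371·2.2566556 × 10^-4 = 1.606702 × 10^-4.
SE(ȳ) = √(1.606702 × 10^-4) = 0.01268.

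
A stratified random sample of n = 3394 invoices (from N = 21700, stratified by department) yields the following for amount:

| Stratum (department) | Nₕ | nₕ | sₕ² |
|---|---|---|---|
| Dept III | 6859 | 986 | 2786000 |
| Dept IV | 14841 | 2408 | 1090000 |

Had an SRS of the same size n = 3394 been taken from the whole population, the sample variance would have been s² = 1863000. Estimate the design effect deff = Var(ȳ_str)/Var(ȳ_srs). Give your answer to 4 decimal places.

0.9050

Var(ȳ_str) = Σ Wₕ²(1−fₕ)sₕ²/nₕ with Wₕ = Nₕ/21700:
  Dept III: (6859/21700)²·(1−986/6859)·2786000/986 = 241.71607
  Dept IV: (14841/21700)²·(1−2408/14841)·1090000/2408 = 177.37387
  → Var(ȳ_str) = 419.08994.
Var(ȳ_srs) = (1 − 3394/21700)·1863000/3394 = 463.05731.
deff = 419.08994 / 463.05731 = 0.9050.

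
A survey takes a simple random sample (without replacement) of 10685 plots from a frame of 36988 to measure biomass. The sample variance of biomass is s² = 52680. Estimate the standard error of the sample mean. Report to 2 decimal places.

1.87

Under SRS without replacement, Var(ȳ) = (1 − f)·s²/n with f = n/N = 10685/36988 = 0.28887747.
Var(ȳ) = (1 − 0.28887747)·52680/10685 = 0.71112253·4.9302761 = 3.5060304.
SE(ȳ) = √(3.5060304) = 1.87.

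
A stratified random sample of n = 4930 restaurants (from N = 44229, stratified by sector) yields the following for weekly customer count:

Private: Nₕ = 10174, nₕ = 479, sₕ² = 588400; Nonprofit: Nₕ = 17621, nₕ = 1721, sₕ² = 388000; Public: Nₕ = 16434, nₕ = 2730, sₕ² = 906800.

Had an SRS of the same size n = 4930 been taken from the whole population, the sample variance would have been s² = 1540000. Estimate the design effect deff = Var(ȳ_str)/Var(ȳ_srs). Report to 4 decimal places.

Var(ȳ_str) = Σ Wₕ²(1−fₕ)sₕ²/nₕ with Wₕ = Nₕ/44229:
  Private: (10174/44229)²·(1−479/10174)·588400/479 = 61.938753
  Nonprofit: (17621/44229)²·(1−1721/17621)·388000/1721 = 32.289721
  Public: (16434/44229)²·(1−2730/16434)·906800/2730 = 38.240649
  → Var(ȳ_str) = 132.46912.
Var(ȳ_srs) = (1 − 4930/44229)·1540000/4930 = 277.55444.
deff = 132.46912 / 277.55444 = 0.4773.

0.4773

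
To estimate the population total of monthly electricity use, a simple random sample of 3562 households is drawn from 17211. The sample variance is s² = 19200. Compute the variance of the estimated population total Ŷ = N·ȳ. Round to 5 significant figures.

Var(Ŷ) = N²·Var(ȳ) = N²·(1 − n/N)·s²/n.
f = 3562/17211 = 0.20696066; Var(ȳ) = 0.79303934·19200/3562 = 4.2746646.
Var(Ŷ) = 17211² · 4.2746646 = 1.2662348 × 10^9.

1.2662 × 10^9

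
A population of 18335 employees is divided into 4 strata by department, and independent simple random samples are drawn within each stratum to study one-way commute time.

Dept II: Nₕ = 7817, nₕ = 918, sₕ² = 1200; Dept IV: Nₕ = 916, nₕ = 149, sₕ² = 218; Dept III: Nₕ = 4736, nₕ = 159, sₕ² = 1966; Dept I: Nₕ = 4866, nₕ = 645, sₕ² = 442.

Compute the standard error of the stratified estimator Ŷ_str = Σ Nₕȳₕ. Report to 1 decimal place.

18805.0

Var(Ŷ_str) = Σₕ Nₕ²(1 − fₕ)sₕ²/nₕ.
Dept II: 7817²·(1 − 918/7817)·1200/918 = 7.0496056 × 10^7.
Dept IV: 916²·(1 − 149/916)·218/149 = 1.0279241 × 10^6.
Dept III: 4736²·(1 − 159/4736)·1966/159 = 2.6802728 × 10^8.
Dept I: 4866²·(1 − 645/4866)·442/645 = 1.4075052 × 10^7.
Sum = 3.5362631 × 10^8.
SE = √(3.5362631 × 10^8) = 18805.0.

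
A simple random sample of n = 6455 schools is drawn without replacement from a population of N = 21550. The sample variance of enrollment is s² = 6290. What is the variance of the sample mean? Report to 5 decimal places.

Under SRS without replacement, Var(ȳ) = (1 − f)·s²/n with f = n/N = 6455/21550 = 0.29953596.
Var(ȳ) = (1 − 0.29953596)·6290/6455 = 0.70046404·0.97443842 = 0.68255907.

0.68256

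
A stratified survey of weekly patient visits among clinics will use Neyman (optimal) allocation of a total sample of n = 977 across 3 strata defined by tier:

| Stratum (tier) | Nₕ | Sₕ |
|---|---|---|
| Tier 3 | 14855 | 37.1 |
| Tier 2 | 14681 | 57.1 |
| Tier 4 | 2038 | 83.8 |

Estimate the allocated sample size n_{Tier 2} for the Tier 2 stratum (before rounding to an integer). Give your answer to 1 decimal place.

Neyman allocation: nₕ = n·NₕSₕ / Σⱼ NⱼSⱼ.
Σ NⱼSⱼ = 14855·37.1 + 14681·57.1 + 2038·83.8 = 1.56019 × 10^6.
n_{Tier 2} = 977·14681·57.1 / (1.56019 × 10^6) = 524.9.

524.9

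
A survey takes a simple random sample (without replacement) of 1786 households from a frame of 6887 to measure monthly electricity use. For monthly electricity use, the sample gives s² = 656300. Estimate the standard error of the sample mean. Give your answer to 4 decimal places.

16.4977

Under SRS without replacement, Var(ȳ) = (1 − f)·s²/n with f = n/N = 1786/6887 = 0.25932917.
Var(ȳ) = (1 − 0.25932917)·656300/1786 = 0.74067083·367.4692 = 272.17372.
SE(ȳ) = √(272.17372) = 16.4977.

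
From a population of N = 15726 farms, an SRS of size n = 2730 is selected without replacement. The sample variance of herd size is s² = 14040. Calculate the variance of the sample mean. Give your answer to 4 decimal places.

Under SRS without replacement, Var(ȳ) = (1 − f)·s²/n with f = n/N = 2730/15726 = 0.17359786.
Var(ȳ) = (1 − 0.17359786)·14040/2730 = 0.82640214·5.1428571 = 4.2500681.

4.2501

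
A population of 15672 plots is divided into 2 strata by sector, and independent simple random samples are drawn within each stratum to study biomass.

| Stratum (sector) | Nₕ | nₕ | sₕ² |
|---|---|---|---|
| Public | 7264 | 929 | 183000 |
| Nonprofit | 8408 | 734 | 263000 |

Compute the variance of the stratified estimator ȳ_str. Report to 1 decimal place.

131.0

Var(ȳ_str) = Σₕ Wₕ²(1 − fₕ)sₕ²/nₕ with Wₕ = Nₕ/N, N = 15672.
Public: Wₕ = 0.46350179; term = 0.46350179²·(1 − 0.12789097)·183000/929 = 36.90702.
Nonprofit: Wₕ = 0.53649821; term = 0.53649821²·(1 − 0.08729781)·263000/734 = 94.129411.
Sum = 131.03643.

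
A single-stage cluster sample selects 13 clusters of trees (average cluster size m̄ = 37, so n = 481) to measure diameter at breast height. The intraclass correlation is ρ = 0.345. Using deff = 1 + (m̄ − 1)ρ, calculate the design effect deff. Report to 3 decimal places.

deff = 1 + (37 − 1)·0.345 = 1 + 12.42 = 13.42.

13.420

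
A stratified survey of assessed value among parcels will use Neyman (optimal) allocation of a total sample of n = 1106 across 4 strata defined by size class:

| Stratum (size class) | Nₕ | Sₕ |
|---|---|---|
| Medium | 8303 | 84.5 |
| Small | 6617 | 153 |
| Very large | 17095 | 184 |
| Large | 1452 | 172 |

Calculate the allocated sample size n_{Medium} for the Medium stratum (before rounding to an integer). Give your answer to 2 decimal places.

Neyman allocation: nₕ = n·NₕSₕ / Σⱼ NⱼSⱼ.
Σ NⱼSⱼ = 8303·84.5 + 6617·153 + 17095·184 + 1452·172 = 5.1092285 × 10^6.
n_{Medium} = 1106·8303·84.5 / (5.1092285 × 10^6) = 151.88.

151.88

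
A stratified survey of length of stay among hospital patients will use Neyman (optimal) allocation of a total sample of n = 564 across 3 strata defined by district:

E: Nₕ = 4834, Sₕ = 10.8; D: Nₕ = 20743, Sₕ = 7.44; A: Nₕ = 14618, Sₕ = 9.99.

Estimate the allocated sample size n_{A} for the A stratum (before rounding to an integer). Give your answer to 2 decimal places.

233.61

Neyman allocation: nₕ = n·NₕSₕ / Σⱼ NⱼSⱼ.
Σ NⱼSⱼ = 4834·10.8 + 20743·7.44 + 14618·9.99 = 352568.94.
n_{A} = 564·14618·9.99 / 352568.94 = 233.61.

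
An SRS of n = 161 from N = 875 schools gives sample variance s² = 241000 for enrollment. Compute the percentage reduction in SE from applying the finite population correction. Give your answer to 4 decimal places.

f = n/N = 161/875 = 0.18400000.
SE_no-fpc = √(s²/n) = 38.68972; SE_fpc = √((1−f)s²/n) = 34.949476.
Ratio = √(1−f) = 0.90332718. Reduction = 100·(1 − 0.90332718) = 9.6673%.

9.6673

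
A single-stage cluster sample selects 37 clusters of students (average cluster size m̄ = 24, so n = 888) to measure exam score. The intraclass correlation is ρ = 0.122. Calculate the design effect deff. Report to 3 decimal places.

3.806

deff = 1 + (24 − 1)·0.122 = 1 + 2.806 = 3.806.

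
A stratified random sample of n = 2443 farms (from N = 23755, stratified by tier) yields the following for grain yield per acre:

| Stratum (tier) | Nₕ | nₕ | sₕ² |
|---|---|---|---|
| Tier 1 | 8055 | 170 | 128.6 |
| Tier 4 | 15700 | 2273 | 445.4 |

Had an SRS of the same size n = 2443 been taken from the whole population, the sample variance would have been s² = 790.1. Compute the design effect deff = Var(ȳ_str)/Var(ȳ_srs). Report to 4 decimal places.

0.5457

Var(ȳ_str) = Σ Wₕ²(1−fₕ)sₕ²/nₕ with Wₕ = Nₕ/23755:
  Tier 1: (8055/23755)²·(1−170/8055)·128.6/170 = 0.085143053
  Tier 4: (15700/23755)²·(1−2273/15700)·445.4/2273 = 0.073201394
  → Var(ȳ_str) = 0.15834445.
Var(ȳ_srs) = (1 − 2443/23755)·790.1/2443 = 0.29015347.
deff = 0.15834445 / 0.29015347 = 0.5457.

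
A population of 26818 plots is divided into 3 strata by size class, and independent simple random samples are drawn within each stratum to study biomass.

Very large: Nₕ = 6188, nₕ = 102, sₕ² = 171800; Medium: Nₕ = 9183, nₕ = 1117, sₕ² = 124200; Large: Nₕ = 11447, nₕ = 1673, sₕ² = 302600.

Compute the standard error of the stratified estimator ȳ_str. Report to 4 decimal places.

11.3042

Var(ȳ_str) = Σₕ Wₕ²(1 − fₕ)sₕ²/nₕ with Wₕ = Nₕ/N, N = 26818.
Very large: Wₕ = 0.23074055; term = 0.23074055²·(1 − 0.01648352)·171800/102 = 88.196727.
Medium: Wₕ = 0.34241927; term = 0.34241927²·(1 − 0.12163781)·124200/1117 = 11.451396.
Large: Wₕ = 0.42684018; term = 0.42684018²·(1 − 0.14615183)·302600/1673 = 28.137417.
Sum = 127.78554.
SE = √(127.78554) = 11.3042.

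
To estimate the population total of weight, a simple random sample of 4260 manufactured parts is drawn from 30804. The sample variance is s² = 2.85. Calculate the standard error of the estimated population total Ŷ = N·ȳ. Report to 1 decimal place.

Var(Ŷ) = N²·Var(ȳ) = N²·(1 − n/N)·s²/n.
f = 4260/30804 = 0.13829373; Var(ȳ) = 0.86170627·2.85/4260 = 5.7649363 × 10^-4.
Var(Ŷ) = 30804² · (5.7649363 × 10^-4) = 547026.97.
SE(Ŷ) = √(547026.97) = 739.6.

739.6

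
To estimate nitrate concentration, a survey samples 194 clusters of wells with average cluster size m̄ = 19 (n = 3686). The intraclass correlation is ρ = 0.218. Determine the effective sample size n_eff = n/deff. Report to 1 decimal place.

deff = 1 + (19 − 1)·0.218 = 1 + 3.924 = 4.924.
n_eff = 3686 / 4.924 = 748.6.

748.6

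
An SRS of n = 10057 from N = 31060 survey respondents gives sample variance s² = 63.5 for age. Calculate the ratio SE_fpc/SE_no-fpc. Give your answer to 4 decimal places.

f = n/N = 10057/31060 = 0.32379266.
SE_no-fpc = √(s²/n) = 0.079460746; SE_fpc = √((1−f)s²/n) = 0.065342023.
Ratio = √(1−f) = 0.82231827.

0.8223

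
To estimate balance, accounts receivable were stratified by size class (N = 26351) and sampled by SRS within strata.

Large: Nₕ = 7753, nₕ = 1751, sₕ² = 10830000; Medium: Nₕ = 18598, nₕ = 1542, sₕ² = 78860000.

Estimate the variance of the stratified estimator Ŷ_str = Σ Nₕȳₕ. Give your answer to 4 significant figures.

Var(Ŷ_str) = Σₕ Nₕ²(1 − fₕ)sₕ²/nₕ.
Large: 7753²·(1 − 1751/7753)·10830000/1751 = 2.8781146 × 10^11.
Medium: 18598²·(1 − 1542/18598)·78860000/1542 = 1.6222427 × 10^13.
Sum = 1.6510238 × 10^13.

1.651 × 10^13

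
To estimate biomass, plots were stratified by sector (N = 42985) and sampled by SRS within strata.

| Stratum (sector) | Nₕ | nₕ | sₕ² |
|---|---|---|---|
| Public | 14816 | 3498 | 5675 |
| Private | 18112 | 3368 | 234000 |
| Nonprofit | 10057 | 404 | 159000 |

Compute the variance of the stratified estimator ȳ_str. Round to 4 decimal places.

30.8668

Var(ȳ_str) = Σₕ Wₕ²(1 − fₕ)sₕ²/nₕ with Wₕ = Nₕ/N, N = 42985.
Public: Wₕ = 0.34467838; term = 0.34467838²·(1 − 0.23609611)·5675/3498 = 0.14723561.
Private: Wₕ = 0.42135629; term = 0.42135629²·(1 − 0.18595406)·234000/3368 = 10.041339.
Nonprofit: Wₕ = 0.23396534; term = 0.23396534²·(1 − 0.04017103)·159000/404 = 20.678196.
Sum = 30.866771.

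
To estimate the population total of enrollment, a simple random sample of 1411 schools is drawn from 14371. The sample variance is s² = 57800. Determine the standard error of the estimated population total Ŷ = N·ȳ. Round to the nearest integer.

87347

Var(Ŷ) = N²·Var(ȳ) = N²·(1 − n/N)·s²/n.
f = 1411/14371 = 0.09818384; Var(ȳ) = 0.90181616·57800/1411 = 36.941867.
Var(Ŷ) = 14371² · 36.941867 = 7.6294428 × 10^9.
SE(Ŷ) = √(7.6294428 × 10^9) = 87347.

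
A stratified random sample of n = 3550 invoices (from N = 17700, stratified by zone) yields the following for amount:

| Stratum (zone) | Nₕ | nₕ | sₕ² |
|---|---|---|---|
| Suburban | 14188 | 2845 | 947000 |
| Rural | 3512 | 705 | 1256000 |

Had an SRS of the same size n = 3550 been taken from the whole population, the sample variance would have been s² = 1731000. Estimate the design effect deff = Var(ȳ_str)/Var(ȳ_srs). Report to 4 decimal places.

0.5825

Var(ȳ_str) = Σ Wₕ²(1−fₕ)sₕ²/nₕ with Wₕ = Nₕ/17700:
  Suburban: (14188/17700)²·(1−2845/14188)·947000/2845 = 170.98983
  Rural: (3512/17700)²·(1−705/3512)·1256000/705 = 56.059718
  → Var(ȳ_str) = 227.04955.
Var(ȳ_srs) = (1 − 3550/17700)·1731000/3550 = 389.80902.
deff = 227.04955 / 389.80902 = 0.5825.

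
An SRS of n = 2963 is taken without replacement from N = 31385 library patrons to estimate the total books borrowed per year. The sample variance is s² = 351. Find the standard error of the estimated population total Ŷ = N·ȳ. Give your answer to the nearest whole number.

Var(Ŷ) = N²·Var(ȳ) = N²·(1 − n/N)·s²/n.
f = 2963/31385 = 0.09440816; Var(ȳ) = 0.90559184·351/2963 = 0.10727733.
Var(Ŷ) = 31385² · 0.10727733 = 1.0567013 × 10^8.
SE(Ŷ) = √(1.0567013 × 10^8) = 10280.

10280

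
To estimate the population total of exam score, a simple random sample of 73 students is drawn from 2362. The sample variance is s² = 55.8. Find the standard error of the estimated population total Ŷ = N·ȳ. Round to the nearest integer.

Var(Ŷ) = N²·Var(ȳ) = N²·(1 − n/N)·s²/n.
f = 73/2362 = 0.03090601; Var(ȳ) = 0.96909399·55.8/73 = 0.74075951.
Var(Ŷ) = 2362² · 0.74075951 = 4.1327299 × 10^6.
SE(Ŷ) = √(4.1327299 × 10^6) = 2033.

2033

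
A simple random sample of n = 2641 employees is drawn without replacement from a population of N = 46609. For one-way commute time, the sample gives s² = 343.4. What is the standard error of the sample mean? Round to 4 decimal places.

0.3502

Under SRS without replacement, Var(ȳ) = (1 − f)·s²/n with f = n/N = 2641/46609 = 0.05666288.
Var(ȳ) = (1 − 0.05666288)·343.4/2641 = 0.94333712·0.13002651 = 0.12265883.
SE(ȳ) = √(0.12265883) = 0.3502.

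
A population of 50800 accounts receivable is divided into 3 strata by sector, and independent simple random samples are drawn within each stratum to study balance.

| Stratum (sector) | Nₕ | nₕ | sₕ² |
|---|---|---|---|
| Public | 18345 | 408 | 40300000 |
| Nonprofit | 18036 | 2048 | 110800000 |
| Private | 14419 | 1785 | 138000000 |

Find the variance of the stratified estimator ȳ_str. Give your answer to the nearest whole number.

24097

Var(ȳ_str) = Σₕ Wₕ²(1 − fₕ)sₕ²/nₕ with Wₕ = Nₕ/N, N = 50800.
Public: Wₕ = 0.36112205; term = 0.36112205²·(1 − 0.02224039)·40300000/408 = 12594.618.
Nonprofit: Wₕ = 0.35503937; term = 0.35503937²·(1 − 0.11355068)·110800000/2048 = 6045.2846.
Private: Wₕ = 0.28383858; term = 0.28383858²·(1 − 0.12379499)·138000000/1785 = 5457.4461.
Sum = 24097.349.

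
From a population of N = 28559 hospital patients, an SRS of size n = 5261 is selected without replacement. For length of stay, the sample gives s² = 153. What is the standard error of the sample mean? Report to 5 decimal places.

0.15403

Under SRS without replacement, Var(ȳ) = (1 − f)·s²/n with f = n/N = 5261/28559 = 0.18421513.
Var(ȳ) = (1 − 0.18421513)·153/5261 = 0.81578487·0.029081924 = 0.023724593.
SE(ȳ) = √(0.023724593) = 0.15403.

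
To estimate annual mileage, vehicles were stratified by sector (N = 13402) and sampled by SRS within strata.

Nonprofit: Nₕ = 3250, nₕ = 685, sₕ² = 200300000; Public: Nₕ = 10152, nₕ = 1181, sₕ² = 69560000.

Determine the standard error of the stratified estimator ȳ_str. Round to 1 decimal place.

208.4

Var(ȳ_str) = Σₕ Wₕ²(1 − fₕ)sₕ²/nₕ with Wₕ = Nₕ/N, N = 13402.
Nonprofit: Wₕ = 0.24250112; term = 0.24250112²·(1 − 0.21076923)·200300000/685 = 13571.313.
Public: Wₕ = 0.75749888; term = 0.75749888²·(1 − 0.11633176)·69560000/1181 = 29865.027.
Sum = 43436.34.
SE = √(43436.34) = 208.4.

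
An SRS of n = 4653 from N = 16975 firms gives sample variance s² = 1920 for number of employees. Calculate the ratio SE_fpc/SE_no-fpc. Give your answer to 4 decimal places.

f = n/N = 4653/16975 = 0.27410898.
SE_no-fpc = √(s²/n) = 0.64236828; SE_fpc = √((1−f)s²/n) = 0.54729288.
Ratio = √(1−f) = 0.85199238.

0.8520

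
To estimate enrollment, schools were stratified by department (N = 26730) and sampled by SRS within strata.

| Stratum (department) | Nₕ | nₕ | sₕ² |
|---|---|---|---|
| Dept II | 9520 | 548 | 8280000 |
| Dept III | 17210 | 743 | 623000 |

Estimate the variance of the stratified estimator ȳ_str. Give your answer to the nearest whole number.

2139

Var(ȳ_str) = Σₕ Wₕ²(1 − fₕ)sₕ²/nₕ with Wₕ = Nₕ/N, N = 26730.
Dept II: Wₕ = 0.35615413; term = 0.35615413²·(1 − 0.05756303)·8280000/548 = 1806.2509.
Dept III: Wₕ = 0.64384587; term = 0.64384587²·(1 − 0.04317257)·623000/743 = 332.58042.
Sum = 2138.8313.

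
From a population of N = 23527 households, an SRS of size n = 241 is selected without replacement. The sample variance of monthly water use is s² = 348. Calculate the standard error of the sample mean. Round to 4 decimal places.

Under SRS without replacement, Var(ȳ) = (1 − f)·s²/n with f = n/N = 241/23527 = 0.01024355.
Var(ȳ) = (1 − 0.01024355)·348/241 = 0.98975645·1.4439834 = 1.4291919.
SE(ȳ) = √(1.4291919) = 1.1955.

1.1955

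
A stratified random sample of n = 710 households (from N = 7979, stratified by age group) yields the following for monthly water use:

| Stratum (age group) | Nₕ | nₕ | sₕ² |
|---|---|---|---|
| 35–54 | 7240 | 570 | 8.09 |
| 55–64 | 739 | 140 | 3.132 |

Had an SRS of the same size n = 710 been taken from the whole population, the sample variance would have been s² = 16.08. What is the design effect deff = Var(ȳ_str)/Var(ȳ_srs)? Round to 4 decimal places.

0.5293

Var(ȳ_str) = Σ Wₕ²(1−fₕ)sₕ²/nₕ with Wₕ = Nₕ/7979:
  35–54: (7240/7979)²·(1−570/7240)·8.09/570 = 0.010765672
  55–64: (739/7979)²·(1−140/739)·3.132/140 = 1.555493 × 10^-4
  → Var(ȳ_str) = 0.010921221.
Var(ȳ_srs) = (1 − 710/7979)·16.08/710 = 0.020632597.
deff = 0.010921221 / 0.020632597 = 0.5293.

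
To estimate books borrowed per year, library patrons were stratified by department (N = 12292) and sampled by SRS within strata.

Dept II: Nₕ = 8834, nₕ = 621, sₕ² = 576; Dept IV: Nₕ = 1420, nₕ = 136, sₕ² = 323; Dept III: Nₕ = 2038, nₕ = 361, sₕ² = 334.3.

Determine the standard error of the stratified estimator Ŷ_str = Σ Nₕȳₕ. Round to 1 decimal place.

8648.2

Var(Ŷ_str) = Σₕ Nₕ²(1 − fₕ)sₕ²/nₕ.
Dept II: 8834²·(1 − 621/8834)·576/621 = 6.7296132 × 10^7.
Dept IV: 1420²·(1 − 136/1420)·323/136 = 4.33029 × 10^6.
Dept III: 2038²·(1 − 361/2038)·334.3/361 = 3.1649468 × 10^6.
Sum = 7.4791369 × 10^7.
SE = √(7.4791369 × 10^7) = 8648.2.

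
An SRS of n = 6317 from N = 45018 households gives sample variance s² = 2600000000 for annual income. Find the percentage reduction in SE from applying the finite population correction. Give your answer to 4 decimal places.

f = n/N = 6317/45018 = 0.14032165.
SE_no-fpc = √(s²/n) = 641.55107; SE_fpc = √((1−f)s²/n) = 594.83872.
Ratio = √(1−f) = 0.92718841. Reduction = 100·(1 − 0.92718841) = 7.2812%.

7.2812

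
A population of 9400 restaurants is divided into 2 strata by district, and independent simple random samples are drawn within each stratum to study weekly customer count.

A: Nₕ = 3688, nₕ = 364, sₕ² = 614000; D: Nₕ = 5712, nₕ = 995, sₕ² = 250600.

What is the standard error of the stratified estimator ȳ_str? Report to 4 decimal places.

17.6302

Var(ȳ_str) = Σₕ Wₕ²(1 − fₕ)sₕ²/nₕ with Wₕ = Nₕ/N, N = 9400.
A: Wₕ = 0.39234043; term = 0.39234043²·(1 − 0.09869848)·614000/364 = 234.02551.
D: Wₕ = 0.60765957; term = 0.60765957²·(1 − 0.17419468)·250600/995 = 76.799139.
Sum = 310.82465.
SE = √(310.82465) = 17.6302.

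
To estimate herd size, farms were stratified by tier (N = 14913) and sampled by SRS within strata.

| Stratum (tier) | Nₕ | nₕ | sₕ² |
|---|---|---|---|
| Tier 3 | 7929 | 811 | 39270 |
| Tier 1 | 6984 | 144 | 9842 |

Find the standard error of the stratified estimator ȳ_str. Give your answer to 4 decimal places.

5.1932

Var(ȳ_str) = Σₕ Wₕ²(1 − fₕ)sₕ²/nₕ with Wₕ = Nₕ/N, N = 14913.
Tier 3: Wₕ = 0.53168377; term = 0.53168377²·(1 − 0.10228276)·39270/811 = 12.288147.
Tier 1: Wₕ = 0.46831623; term = 0.46831623²·(1 − 0.02061856)·9842/144 = 14.680849.
Sum = 26.968996.
SE = √(26.968996) = 5.1932.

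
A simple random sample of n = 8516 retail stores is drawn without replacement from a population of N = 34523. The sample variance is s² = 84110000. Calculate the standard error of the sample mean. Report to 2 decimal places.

86.26

Under SRS without replacement, Var(ȳ) = (1 − f)·s²/n with f = n/N = 8516/34523 = 0.24667613.
Var(ȳ) = (1 − 0.24667613)·84110000/8516 = 0.75332387·9876.7027 = 7440.3559.
SE(ȳ) = √(7440.3559) = 86.26.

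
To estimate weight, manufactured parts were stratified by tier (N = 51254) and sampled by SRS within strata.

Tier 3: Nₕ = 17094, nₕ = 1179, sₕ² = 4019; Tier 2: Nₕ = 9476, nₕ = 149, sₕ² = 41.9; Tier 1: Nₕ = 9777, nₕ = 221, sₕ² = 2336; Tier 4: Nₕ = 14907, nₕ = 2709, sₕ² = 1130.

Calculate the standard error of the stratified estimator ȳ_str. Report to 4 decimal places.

Var(ȳ_str) = Σₕ Wₕ²(1 − fₕ)sₕ²/nₕ with Wₕ = Nₕ/N, N = 51254.
Tier 3: Wₕ = 0.33351543; term = 0.33351543²·(1 − 0.06897157)·4019/1179 = 0.35301976.
Tier 2: Wₕ = 0.18488313; term = 0.18488313²·(1 − 0.01572393)·41.9/149 = 0.0094610482.
Tier 1: Wₕ = 0.19075584; term = 0.19075584²·(1 − 0.02260407)·2336/221 = 0.37592983.
Tier 4: Wₕ = 0.29084559; term = 0.29084559²·(1 − 0.18172671)·1130/2709 = 0.028873058.
Sum = 0.7672837.
SE = √(0.7672837) = 0.8759.

0.8759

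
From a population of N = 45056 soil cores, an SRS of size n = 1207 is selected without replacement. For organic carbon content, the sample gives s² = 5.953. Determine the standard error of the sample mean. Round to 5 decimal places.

Under SRS without replacement, Var(ȳ) = (1 − f)·s²/n with f = n/N = 1207/45056 = 0.02678888.
Var(ȳ) = (1 − 0.02678888)·5.953/1207 = 0.97321112·0.004932063 = 0.0047999385.
SE(ȳ) = √(0.0047999385) = 0.06928.

0.06928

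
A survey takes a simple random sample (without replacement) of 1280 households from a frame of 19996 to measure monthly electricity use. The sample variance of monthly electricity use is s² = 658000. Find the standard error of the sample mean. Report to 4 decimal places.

Under SRS without replacement, Var(ȳ) = (1 − f)·s²/n with f = n/N = 1280/19996 = 0.06401280.
Var(ȳ) = (1 − 0.06401280)·658000/1280 = 0.93598720·514.0625 = 481.15592.
SE(ȳ) = √(481.15592) = 21.9353.

21.9353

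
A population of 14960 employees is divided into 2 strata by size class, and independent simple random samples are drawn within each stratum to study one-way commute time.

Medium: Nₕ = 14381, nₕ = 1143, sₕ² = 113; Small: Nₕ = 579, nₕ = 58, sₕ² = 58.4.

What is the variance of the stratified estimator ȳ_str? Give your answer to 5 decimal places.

0.08545

Var(ȳ_str) = Σₕ Wₕ²(1 − fₕ)sₕ²/nₕ with Wₕ = Nₕ/N, N = 14960.
Medium: Wₕ = 0.96129679; term = 0.96129679²·(1 − 0.07947987)·113/1143 = 0.084096997.
Small: Wₕ = 0.03870321; term = 0.03870321²·(1 − 0.10017271)·58.4/58 = 0.0013571816.
Sum = 0.085454179.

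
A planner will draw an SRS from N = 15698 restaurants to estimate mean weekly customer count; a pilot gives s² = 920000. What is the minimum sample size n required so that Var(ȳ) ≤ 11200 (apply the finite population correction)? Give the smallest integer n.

82

Without fpc, n₀ = s²/D = 920000/11200 = 82.1429.
With fpc, (1 − n/N)·s²/n ≤ D requires n ≥ n₀/(1 + n₀/N) = 82.1429/(1 + 82.1429/15698) = 81.7153.
Rounding up, n = 82.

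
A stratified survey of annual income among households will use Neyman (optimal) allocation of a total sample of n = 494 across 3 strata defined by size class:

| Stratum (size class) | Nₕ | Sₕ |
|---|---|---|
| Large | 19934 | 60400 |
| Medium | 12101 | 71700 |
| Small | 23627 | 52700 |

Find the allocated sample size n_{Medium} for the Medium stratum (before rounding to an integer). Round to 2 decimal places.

129.23

Neyman allocation: nₕ = n·NₕSₕ / Σⱼ NⱼSⱼ.
Σ NⱼSⱼ = 19934·60400 + 12101·71700 + 23627·52700 = 3.3167982 × 10^9.
n_{Medium} = 494·12101·71700 / (3.3167982 × 10^9) = 129.23.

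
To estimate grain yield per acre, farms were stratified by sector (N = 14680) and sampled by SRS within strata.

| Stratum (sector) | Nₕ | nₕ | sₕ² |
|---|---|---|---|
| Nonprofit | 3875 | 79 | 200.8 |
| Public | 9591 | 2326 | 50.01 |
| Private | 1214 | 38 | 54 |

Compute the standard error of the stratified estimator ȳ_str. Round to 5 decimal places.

0.43573

Var(ȳ_str) = Σₕ Wₕ²(1 − fₕ)sₕ²/nₕ with Wₕ = Nₕ/N, N = 14680.
Nonprofit: Wₕ = 0.26396458; term = 0.26396458²·(1 − 0.02038710)·200.8/79 = 0.17349318.
Public: Wₕ = 0.65333787; term = 0.65333787²·(1 − 0.24251903)·50.01/2326 = 0.0069517564.
Private: Wₕ = 0.08269755; term = 0.08269755²·(1 − 0.03130148)·54/38 = 0.0094142139.
Sum = 0.18985915.
SE = √(0.18985915) = 0.43573.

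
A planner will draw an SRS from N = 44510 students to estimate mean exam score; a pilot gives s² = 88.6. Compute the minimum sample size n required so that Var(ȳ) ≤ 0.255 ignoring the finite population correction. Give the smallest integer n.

Without fpc, n₀ = s²/D = 88.6/0.255 = 347.4510.
Rounding up, n = 348.

348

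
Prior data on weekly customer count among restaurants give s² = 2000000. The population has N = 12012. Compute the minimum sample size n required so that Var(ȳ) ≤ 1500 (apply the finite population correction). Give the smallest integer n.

Without fpc, n₀ = s²/D = 2000000/1500 = 1333.3333.
With fpc, (1 − n/N)·s²/n ≤ D requires n ≥ n₀/(1 + n₀/N) = 1333.3333/(1 + 1333.3333/12012) = 1200.1199.
Rounding up, n = 1201.

1201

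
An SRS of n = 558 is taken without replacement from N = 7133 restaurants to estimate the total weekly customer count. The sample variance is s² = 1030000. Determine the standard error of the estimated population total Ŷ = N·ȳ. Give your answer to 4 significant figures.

294200

Var(Ŷ) = N²·Var(ȳ) = N²·(1 − n/N)·s²/n.
f = 558/7133 = 0.07822795; Var(ȳ) = 0.92177205·1030000/558 = 1701.4789.
Var(Ŷ) = 7133² · 1701.4789 = 8.6570717 × 10^10.
SE(Ŷ) = √(8.6570717 × 10^10) = 294200.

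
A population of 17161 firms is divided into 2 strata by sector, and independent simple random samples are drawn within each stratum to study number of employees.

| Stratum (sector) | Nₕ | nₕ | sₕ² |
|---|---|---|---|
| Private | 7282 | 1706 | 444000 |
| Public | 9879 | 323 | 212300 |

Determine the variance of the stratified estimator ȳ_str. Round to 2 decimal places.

246.58

Var(ȳ_str) = Σₕ Wₕ²(1 − fₕ)sₕ²/nₕ with Wₕ = Nₕ/N, N = 17161.
Private: Wₕ = 0.42433425; term = 0.42433425²·(1 − 0.23427630)·444000/1706 = 35.883285.
Public: Wₕ = 0.57566575; term = 0.57566575²·(1 − 0.03269562)·212300/323 = 210.69363.
Sum = 246.57692.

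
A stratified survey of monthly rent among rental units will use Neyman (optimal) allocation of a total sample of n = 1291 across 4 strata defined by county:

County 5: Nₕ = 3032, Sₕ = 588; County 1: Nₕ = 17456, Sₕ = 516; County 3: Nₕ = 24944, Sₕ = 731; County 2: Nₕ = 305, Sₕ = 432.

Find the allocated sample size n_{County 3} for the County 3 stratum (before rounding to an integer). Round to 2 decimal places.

807.39

Neyman allocation: nₕ = n·NₕSₕ / Σⱼ NⱼSⱼ.
Σ NⱼSⱼ = 3032·588 + 17456·516 + 24944·731 + 305·432 = 2.9155936 × 10^7.
n_{County 3} = 1291·24944·731 / (2.9155936 × 10^7) = 807.39.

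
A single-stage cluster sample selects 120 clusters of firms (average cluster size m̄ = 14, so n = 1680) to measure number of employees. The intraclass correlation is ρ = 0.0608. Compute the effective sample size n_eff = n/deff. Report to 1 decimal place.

deff = 1 + (14 − 1)·0.0608 = 1 + 0.7904 = 1.7904.
n_eff = 1680 / 1.7904 = 938.3.

938.3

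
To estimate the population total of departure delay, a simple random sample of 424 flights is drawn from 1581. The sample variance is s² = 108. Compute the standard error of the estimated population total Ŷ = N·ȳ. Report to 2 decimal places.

Var(Ŷ) = N²·Var(ȳ) = N²·(1 − n/N)·s²/n.
f = 424/1581 = 0.26818469; Var(ȳ) = 0.73181531·108/424 = 0.18640579.
Var(Ŷ) = 1581² · 0.18640579 = 465932.64.
SE(Ŷ) = √(465932.64) = 682.59.

682.59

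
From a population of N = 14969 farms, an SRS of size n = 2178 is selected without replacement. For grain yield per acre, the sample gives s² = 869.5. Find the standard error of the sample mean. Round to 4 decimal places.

0.5841

Under SRS without replacement, Var(ȳ) = (1 − f)·s²/n with f = n/N = 2178/14969 = 0.14550070.
Var(ȳ) = (1 − 0.14550070)·869.5/2178 = 0.85449930·0.39921947 = 0.34113275.
SE(ȳ) = √(0.34113275) = 0.5841.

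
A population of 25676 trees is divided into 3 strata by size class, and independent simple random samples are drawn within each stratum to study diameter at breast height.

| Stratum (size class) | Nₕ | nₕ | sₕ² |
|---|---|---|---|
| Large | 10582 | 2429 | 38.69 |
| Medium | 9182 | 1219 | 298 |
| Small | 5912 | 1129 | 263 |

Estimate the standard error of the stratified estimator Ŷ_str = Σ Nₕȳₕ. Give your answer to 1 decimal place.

5082.9

Var(Ŷ_str) = Σₕ Nₕ²(1 − fₕ)sₕ²/nₕ.
Large: 10582²·(1 − 2429/10582)·38.69/2429 = 1.3742205 × 10^6.
Medium: 9182²·(1 − 1219/9182)·298/1219 = 1.7874198 × 10^7.
Small: 5912²·(1 − 1129/5912)·263/1129 = 6.5871357 × 10^6.
Sum = 2.5835554 × 10^7.
SE = √(2.5835554 × 10^7) = 5082.9.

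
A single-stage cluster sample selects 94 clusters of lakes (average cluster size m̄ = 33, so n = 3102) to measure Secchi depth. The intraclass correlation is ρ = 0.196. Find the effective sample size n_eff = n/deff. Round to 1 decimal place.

deff = 1 + (33 − 1)·0.196 = 1 + 6.272 = 7.272.
n_eff = 3102 / 7.272 = 426.6.

426.6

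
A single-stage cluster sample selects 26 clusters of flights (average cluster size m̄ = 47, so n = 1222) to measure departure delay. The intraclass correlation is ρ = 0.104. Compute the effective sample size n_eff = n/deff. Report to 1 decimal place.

211.3

deff = 1 + (47 − 1)·0.104 = 1 + 4.784 = 5.784.
n_eff = 1222 / 5.784 = 211.3.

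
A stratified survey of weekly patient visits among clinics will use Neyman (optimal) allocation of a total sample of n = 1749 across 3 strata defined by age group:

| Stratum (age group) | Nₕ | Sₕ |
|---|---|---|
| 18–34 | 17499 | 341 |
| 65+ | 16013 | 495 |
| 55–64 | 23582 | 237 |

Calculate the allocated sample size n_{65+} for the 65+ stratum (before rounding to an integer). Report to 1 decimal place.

Neyman allocation: nₕ = n·NₕSₕ / Σⱼ NⱼSⱼ.
Σ NⱼSⱼ = 17499·341 + 16013·495 + 23582·237 = 1.9482528 × 10^7.
n_{65+} = 1749·16013·495 / (1.9482528 × 10^7) = 711.6.

711.6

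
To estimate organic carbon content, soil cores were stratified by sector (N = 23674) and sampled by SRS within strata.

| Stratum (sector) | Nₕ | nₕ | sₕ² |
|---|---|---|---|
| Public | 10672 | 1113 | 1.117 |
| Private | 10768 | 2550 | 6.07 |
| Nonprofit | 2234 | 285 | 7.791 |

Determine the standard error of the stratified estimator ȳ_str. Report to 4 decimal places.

Var(ȳ_str) = Σₕ Wₕ²(1 − fₕ)sₕ²/nₕ with Wₕ = Nₕ/N, N = 23674.
Public: Wₕ = 0.45078990; term = 0.45078990²·(1 − 0.10429160)·1.117/1113 = 1.8267243 × 10^-4.
Private: Wₕ = 0.45484498; term = 0.45484498²·(1 − 0.23681278)·6.07/2550 = 3.7584295 × 10^-4.
Nonprofit: Wₕ = 0.09436513; term = 0.09436513²·(1 − 0.12757386)·7.791/285 = 2.1237337 × 10^-4.
Sum = 7.7088875 × 10^-4.
SE = √(7.7088875 × 10^-4) = 0.0278.

0.0278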